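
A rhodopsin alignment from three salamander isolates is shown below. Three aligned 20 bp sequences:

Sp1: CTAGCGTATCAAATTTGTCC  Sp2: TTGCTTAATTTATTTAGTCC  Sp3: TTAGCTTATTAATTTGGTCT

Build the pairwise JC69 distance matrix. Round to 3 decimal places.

Sp1–Sp2: 10/20 sites differ → p = 0.5, d = −0.75 ln(1 − 0.666667) = 0.823960 ≈ 0.824.
Sp1–Sp3: 6/20 sites differ → p = 0.3, d = −0.75 ln(1 − 0.4) = 0.383119 ≈ 0.383.
Sp2–Sp3: 7/20 sites differ → p = 0.35, d = −0.75 ln(1 − 0.466667) = 0.471457 ≈ 0.471.

d(Sp1,Sp2) = 0.824, d(Sp1,Sp3) = 0.383, d(Sp2,Sp3) = 0.471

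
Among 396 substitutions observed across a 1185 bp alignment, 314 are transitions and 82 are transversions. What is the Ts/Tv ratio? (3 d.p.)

3.829

R = 314/82 = 3.829268… ≈ 3.829 (to 3 d.p.).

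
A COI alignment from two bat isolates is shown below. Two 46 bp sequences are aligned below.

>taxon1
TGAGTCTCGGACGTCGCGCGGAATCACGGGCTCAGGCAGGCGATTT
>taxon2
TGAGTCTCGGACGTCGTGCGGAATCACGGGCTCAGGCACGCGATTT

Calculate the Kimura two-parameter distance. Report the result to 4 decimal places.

Of 46 sites, 1 differences are transitions and 1 are transversions, so P = 1/46 ≈ 0.021739 and Q = 1/46 ≈ 0.021739.
Under the Kimura two-parameter model, d = −½ ln(1 − 2P − Q) − ¼ ln(1 − 2Q).
1 − 2P − Q = 0.934783, giving −½ ln(0.934783) = 0.033720.
1 − 2Q = 0.956522, giving −¼ ln(0.956522) = 0.011113.
d = 0.033720 + 0.011113 = 0.044833.

0.0448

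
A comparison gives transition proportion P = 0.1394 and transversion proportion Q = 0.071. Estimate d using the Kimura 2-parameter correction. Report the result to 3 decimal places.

0.254

Under the Kimura two-parameter model, d = −½ ln(1 − 2P − Q) − ¼ ln(1 − 2Q).
1 − 2P − Q = 0.6502, giving −½ ln(0.6502) = 0.215238.
1 − 2Q = 0.858, giving −¼ ln(0.858) = 0.038288.
d = 0.215238 + 0.038288 = 0.253526.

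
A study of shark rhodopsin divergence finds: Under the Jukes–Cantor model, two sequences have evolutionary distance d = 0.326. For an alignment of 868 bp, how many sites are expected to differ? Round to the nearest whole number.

229

Invert JC69: p = (3/4)(1 − e^(−4d/3)) = 0.75 × (1 − e^(-0.434667)) = 0.75 × (1 − 0.647480) = 0.264390.
Expected differing sites = pL ≈ 0.264390 × 868 = 229.49052 ≈ 229.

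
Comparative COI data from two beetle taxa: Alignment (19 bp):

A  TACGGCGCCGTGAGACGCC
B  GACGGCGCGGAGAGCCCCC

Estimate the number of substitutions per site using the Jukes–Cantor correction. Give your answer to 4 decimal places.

The sequences differ at 5 of 19 sites (1, 9, 11, 15, 17), so p = 5/19 ≈ 0.263158.
d = −(3/4) ln(1 − 4p/3) = −0.75 ln(1 − 0.350877) = −0.75 ln(0.649123)
  = −0.75 × (-0.432133) = 0.324100 substitutions/site.

0.3241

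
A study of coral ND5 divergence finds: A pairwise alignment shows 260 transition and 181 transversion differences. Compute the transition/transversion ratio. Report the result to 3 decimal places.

R = 260/181 = 1.436464… ≈ 1.436 (to 3 d.p.).

1.436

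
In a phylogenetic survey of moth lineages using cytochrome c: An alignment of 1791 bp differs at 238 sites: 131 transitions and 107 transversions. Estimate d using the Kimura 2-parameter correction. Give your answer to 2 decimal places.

P = 131/1791 ≈ 0.073143 and Q = 107/1791 ≈ 0.059743.
Under the Kimura two-parameter model, d = −½ ln(1 − 2P − Q) − ¼ ln(1 − 2Q).
1 − 2P − Q = 0.793971, giving −½ ln(0.793971) = 0.115354.
1 − 2Q = 0.880514, giving −¼ ln(0.880514) = 0.031812.
d = 0.115354 + 0.031812 = 0.147166.

0.15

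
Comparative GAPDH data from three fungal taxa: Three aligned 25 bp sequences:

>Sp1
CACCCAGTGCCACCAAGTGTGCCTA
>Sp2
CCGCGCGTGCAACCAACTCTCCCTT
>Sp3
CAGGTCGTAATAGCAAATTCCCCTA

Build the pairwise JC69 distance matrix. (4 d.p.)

d(Sp1,Sp2) = 0.4904, d(Sp1,Sp3) = 0.7662, d(Sp2,Sp3) = 0.6626

Sp1–Sp2: 9/25 sites differ → p = 0.36, d = −0.75 ln(1 − 0.48) = 0.490445 ≈ 0.4904.
Sp1–Sp3: 12/25 sites differ → p = 0.48, d = −0.75 ln(1 − 0.64) = 0.766238 ≈ 0.7662.
Sp2–Sp3: 11/25 sites differ → p = 0.44, d = −0.75 ln(1 − 0.586667) = 0.662626 ≈ 0.6626.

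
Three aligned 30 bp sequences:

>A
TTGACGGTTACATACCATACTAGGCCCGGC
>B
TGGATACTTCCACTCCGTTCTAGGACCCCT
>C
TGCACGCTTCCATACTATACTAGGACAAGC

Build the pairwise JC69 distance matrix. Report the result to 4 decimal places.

d(A,B) = 0.6467, d(A,C) = 0.3295, d(B,C) = 0.5716

A–B: 13/30 sites differ → p ≈ 0.433333, d = −0.75 ln(1 − 0.577777) = 0.646666 ≈ 0.6467.
A–C: 8/30 sites differ → p ≈ 0.266667, d = −0.75 ln(1 − 0.355556) = 0.329526 ≈ 0.3295.
B–C: 12/30 sites differ → p = 0.4, d = −0.75 ln(1 − 0.533333) = 0.571605 ≈ 0.5716.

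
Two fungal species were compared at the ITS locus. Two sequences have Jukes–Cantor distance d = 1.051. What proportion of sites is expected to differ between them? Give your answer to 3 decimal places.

0.565

p = (3/4)(1 − e^(−4d/3)) = 0.75 × (1 − e^(-1.401333)) = 0.75 × (1 − 0.246268) = 0.565299.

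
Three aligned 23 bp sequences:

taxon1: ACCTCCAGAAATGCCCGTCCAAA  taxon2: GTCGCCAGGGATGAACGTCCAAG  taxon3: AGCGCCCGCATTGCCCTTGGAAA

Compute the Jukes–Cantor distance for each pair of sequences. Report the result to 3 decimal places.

d(taxon1,taxon2) = 0.467, d(taxon1,taxon3) = 0.467, d(taxon2,taxon3) = 0.892

taxon1–taxon2: 8/23 sites differ → p ≈ 0.347826, d = −0.75 ln(1 − 0.463768) = 0.467391 ≈ 0.467.
taxon1–taxon3: 8/23 sites differ → p ≈ 0.347826, d = −0.75 ln(1 − 0.463768) = 0.467391 ≈ 0.467.
taxon2–taxon3: 12/23 sites differ → p ≈ 0.521739, d = −0.75 ln(1 − 0.695652) = 0.892188 ≈ 0.892.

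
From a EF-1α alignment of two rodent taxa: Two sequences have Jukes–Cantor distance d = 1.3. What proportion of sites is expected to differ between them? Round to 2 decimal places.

p = (3/4)(1 − e^(−4d/3)) = 0.75 × (1 − e^(-1.733333)) = 0.75 × (1 − 0.176695) = 0.617479.

0.62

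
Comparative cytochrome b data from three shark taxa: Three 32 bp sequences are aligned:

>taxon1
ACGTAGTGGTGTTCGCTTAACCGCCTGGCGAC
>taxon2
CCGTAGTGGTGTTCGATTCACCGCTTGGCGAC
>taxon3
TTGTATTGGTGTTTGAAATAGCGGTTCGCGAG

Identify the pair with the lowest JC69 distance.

taxon1 and taxon2

taxon1–taxon2: 4/32 differ, p = 0.125, d = 0.137.
taxon1–taxon3: 13/32 differ, p = 0.406, d = 0.585.
taxon2–taxon3: 11/32 differ, p = 0.344, d = 0.460.
The smallest distance is between taxon1 and taxon2.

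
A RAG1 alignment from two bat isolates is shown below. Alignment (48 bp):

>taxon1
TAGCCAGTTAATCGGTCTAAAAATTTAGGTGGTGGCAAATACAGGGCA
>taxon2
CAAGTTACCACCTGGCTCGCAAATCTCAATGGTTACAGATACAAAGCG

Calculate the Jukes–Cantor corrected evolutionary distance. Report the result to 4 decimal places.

0.9607

The sequences differ at 26 of 48 sites, so p = 26/48 ≈ 0.541667.
d = −(3/4) ln(1 − 4p/3) = −0.75 ln(1 − 0.722223) = −0.75 ln(0.277777)
  = −0.75 × (-1.280937) = 0.960703 substitutions/site.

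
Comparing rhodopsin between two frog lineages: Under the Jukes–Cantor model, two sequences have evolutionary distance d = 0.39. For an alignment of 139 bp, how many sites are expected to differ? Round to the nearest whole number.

42

Invert JC69: p = (3/4)(1 − e^(−4d/3)) = 0.75 × (1 − e^(-0.52)) = 0.75 × (1 − 0.594521) = 0.304109.
Expected differing sites = pL ≈ 0.304109 × 139 = 42.271151 ≈ 42.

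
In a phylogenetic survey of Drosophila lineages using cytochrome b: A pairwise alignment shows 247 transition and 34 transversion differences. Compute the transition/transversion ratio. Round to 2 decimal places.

7.26

R = 247/34 = 7.264705… ≈ 7.26 (to 2 d.p.).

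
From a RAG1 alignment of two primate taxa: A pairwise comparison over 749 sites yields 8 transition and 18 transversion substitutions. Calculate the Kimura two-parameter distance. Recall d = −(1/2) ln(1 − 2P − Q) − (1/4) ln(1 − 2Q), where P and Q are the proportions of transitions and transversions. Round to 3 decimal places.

P = 8/749 ≈ 0.010681 and Q = 18/749 ≈ 0.024032.
Under the Kimura two-parameter model, d = −½ ln(1 − 2P − Q) − ¼ ln(1 − 2Q).
1 − 2P − Q = 0.954606, giving −½ ln(0.954606) = 0.023228.
1 − 2Q = 0.951936, giving −¼ ln(0.951936) = 0.012314.
d = 0.023228 + 0.012314 = 0.035542.

0.036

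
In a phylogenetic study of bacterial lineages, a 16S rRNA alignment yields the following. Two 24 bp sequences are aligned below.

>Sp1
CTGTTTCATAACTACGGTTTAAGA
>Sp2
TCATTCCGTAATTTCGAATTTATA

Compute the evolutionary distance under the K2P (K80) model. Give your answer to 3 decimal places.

Of 24 sites, 7 differences are transitions and 4 are transversions, so P = 7/24 ≈ 0.291667 and Q = 4/24 ≈ 0.166667.
Under the Kimura two-parameter model, d = −½ ln(1 − 2P − Q) − ¼ ln(1 − 2Q).
1 − 2P − Q = 0.249999, giving −½ ln(0.249999) = 0.693149.
1 − 2Q = 0.666666, giving −¼ ln(0.666666) = 0.101367.
d = 0.693149 + 0.101367 = 0.794516.

0.795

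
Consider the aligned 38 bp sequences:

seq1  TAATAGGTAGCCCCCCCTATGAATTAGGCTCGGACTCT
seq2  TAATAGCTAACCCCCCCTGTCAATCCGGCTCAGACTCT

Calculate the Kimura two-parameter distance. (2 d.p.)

0.21

Of 38 sites, 4 differences are transitions and 3 are transversions, so P = 4/38 ≈ 0.105263 and Q = 3/38 ≈ 0.078947.
Under the Kimura two-parameter model, d = −½ ln(1 − 2P − Q) − ¼ ln(1 − 2Q).
1 − 2P − Q = 0.710527, giving −½ ln(0.710527) = 0.170874.
1 − 2Q = 0.842106, giving −¼ ln(0.842106) = 0.042962.
d = 0.170874 + 0.042962 = 0.213836.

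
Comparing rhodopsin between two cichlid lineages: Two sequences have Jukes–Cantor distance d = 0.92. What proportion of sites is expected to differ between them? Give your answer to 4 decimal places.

p = (3/4)(1 − e^(−4d/3)) = 0.75 × (1 − e^(-1.226667)) = 0.75 × (1 − 0.293268) = 0.530049.

0.5300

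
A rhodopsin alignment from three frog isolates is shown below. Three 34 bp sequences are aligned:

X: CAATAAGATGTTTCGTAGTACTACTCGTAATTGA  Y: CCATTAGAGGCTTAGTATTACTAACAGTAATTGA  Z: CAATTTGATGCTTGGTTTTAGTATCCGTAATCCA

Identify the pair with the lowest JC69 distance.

X and Y

X–Y: 9/34 differ, p = 0.265, d = 0.326.
X–Z: 11/34 differ, p = 0.324, d = 0.423.
Y–Z: 10/34 differ, p = 0.294, d = 0.373.
The smallest distance is between X and Y.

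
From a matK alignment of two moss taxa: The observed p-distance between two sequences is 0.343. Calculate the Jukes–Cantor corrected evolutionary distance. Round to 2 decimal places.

0.46

d = −(3/4) ln(1 − 4p/3) = −0.75 ln(1 − 0.457333) = −0.75 ln(0.542667)
  = −0.75 × (-0.611259) = 0.458444 substitutions/site.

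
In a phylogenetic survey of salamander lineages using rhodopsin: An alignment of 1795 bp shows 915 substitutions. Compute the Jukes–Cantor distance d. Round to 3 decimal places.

p = 915/1795 ≈ 0.509749.
d = −(3/4) ln(1 − 4p/3) = −0.75 ln(1 − 0.679665) = −0.75 ln(0.320335)
  = −0.75 × (-1.138388) = 0.853791 substitutions/site.

0.854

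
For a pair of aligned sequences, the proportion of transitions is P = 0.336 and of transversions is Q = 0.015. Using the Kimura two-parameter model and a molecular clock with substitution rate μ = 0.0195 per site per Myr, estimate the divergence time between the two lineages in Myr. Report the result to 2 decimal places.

15.09

Under the Kimura two-parameter model, d = −½ ln(1 − 2P − Q) − ¼ ln(1 − 2Q).
1 − 2P − Q = 0.313, giving −½ ln(0.313) = 0.580776.
1 − 2Q = 0.97, giving −¼ ln(0.97) = 0.007615.
d = 0.580776 + 0.007615 = 0.588391.
Under a molecular clock d = 2μt, so t = d/(2μ) = 0.588391 / (2 × 0.0195) = 15.09 Myr.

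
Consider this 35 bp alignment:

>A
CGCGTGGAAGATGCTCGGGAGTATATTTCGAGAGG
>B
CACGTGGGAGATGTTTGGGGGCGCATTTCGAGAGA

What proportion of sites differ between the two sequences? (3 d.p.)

0.257

The sequences differ at 9 of 35 positions (sites 2, 8, 14, 16, 20, 22, 23, 24, 35).
p = 9/35 = 0.257142… ≈ 0.257 (to 3 d.p.).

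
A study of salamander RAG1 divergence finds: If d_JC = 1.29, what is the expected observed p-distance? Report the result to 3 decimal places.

0.616

p = (3/4)(1 − e^(−4d/3)) = 0.75 × (1 − e^(-1.72)) = 0.75 × (1 − 0.179066) = 0.615701.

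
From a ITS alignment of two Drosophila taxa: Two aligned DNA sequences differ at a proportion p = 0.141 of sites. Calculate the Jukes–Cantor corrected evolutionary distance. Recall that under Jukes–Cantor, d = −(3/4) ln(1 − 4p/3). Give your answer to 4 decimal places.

0.1562

d = −(3/4) ln(1 − 4p/3) = −0.75 ln(1 − 0.188) = −0.75 ln(0.812)
  = −0.75 × (-0.208255) = 0.156191 substitutions/site.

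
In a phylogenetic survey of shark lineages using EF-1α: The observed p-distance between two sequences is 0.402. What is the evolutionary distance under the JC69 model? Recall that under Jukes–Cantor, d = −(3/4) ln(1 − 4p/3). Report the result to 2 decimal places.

d = −(3/4) ln(1 − 4p/3) = −0.75 ln(1 − 0.536) = −0.75 ln(0.464)
  = −0.75 × (-0.767871) = 0.575903 substitutions/site.

0.58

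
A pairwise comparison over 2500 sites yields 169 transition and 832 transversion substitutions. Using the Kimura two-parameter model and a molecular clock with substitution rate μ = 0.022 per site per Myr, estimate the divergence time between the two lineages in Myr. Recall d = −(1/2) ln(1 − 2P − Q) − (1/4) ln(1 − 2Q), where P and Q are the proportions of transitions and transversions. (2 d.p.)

13.40

P = 169/2500 = 0.0676 and Q = 832/2500 = 0.3328.
Under the Kimura two-parameter model, d = −½ ln(1 − 2P − Q) − ¼ ln(1 − 2Q).
1 − 2P − Q = 0.532, giving −½ ln(0.532) = 0.315556.
1 − 2Q = 0.3344, giving −¼ ln(0.3344) = 0.273854.
d = 0.315556 + 0.273854 = 0.589410.
Under a molecular clock d = 2μt, so t = d/(2μ) = 0.589410 / (2 × 0.022) = 13.40 Myr.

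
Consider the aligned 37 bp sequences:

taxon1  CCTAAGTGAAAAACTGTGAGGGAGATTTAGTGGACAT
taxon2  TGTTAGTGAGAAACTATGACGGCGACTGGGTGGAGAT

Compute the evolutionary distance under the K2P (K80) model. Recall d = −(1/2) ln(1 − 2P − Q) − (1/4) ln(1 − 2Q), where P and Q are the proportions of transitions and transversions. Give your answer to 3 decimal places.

0.381

Of 37 sites, 5 differences are transitions and 6 are transversions, so P = 5/37 ≈ 0.135135 and Q = 6/37 ≈ 0.162162.
Under the Kimura two-parameter model, d = −½ ln(1 − 2P − Q) − ¼ ln(1 − 2Q).
1 − 2P − Q = 0.567568, giving −½ ln(0.567568) = 0.283197.
1 − 2Q = 0.675676, giving −¼ ln(0.675676) = 0.098010.
d = 0.283197 + 0.098010 = 0.381207.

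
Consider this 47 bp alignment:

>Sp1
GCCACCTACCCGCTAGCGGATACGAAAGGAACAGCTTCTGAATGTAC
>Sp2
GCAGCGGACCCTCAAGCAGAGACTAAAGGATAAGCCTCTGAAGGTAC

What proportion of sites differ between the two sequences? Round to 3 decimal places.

0.277

The sequences differ at 13 of 47 positions.
p = 13/47 = 0.276595… ≈ 0.277 (to 3 d.p.).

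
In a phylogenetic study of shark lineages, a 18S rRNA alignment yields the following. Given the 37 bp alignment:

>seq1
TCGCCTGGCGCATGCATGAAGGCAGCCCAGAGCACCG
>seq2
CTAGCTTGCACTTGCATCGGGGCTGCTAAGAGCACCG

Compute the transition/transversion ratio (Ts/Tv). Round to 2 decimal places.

Transitions are A↔G and C↔T; transversions are all other mismatches.
Transitions: 7. Transversions: 6.
R = 7/6 = 1.166666… ≈ 1.17 (to 2 d.p.).

1.17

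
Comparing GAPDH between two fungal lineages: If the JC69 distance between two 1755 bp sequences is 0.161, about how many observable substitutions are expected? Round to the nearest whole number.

Invert JC69: p = (3/4)(1 − e^(−4d/3)) = 0.75 × (1 − e^(-0.214667)) = 0.75 × (1 − 0.806810) = 0.144893.
Expected differing sites = pL ≈ 0.144893 × 1755 = 254.287215 ≈ 254.

254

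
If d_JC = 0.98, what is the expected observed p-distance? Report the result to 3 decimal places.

p = (3/4)(1 − e^(−4d/3)) = 0.75 × (1 − e^(-1.306667)) = 0.75 × (1 − 0.270721) = 0.546959.

0.547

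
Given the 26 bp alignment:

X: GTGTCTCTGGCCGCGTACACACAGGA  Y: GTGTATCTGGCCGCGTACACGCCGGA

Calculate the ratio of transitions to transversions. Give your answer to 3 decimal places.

0.500

Transitions are A↔G and C↔T; transversions are all other mismatches.
Transitions: 1. Transversions: 2.
R = 1/2 = 0.500.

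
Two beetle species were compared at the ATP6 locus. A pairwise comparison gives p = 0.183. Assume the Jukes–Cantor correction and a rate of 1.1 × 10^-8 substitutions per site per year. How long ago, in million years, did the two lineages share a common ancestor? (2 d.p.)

9.54

d = −(3/4) ln(1 − 4p/3) = −0.75 ln(1 − 0.244) = −0.75 ln(0.756)
  = −0.75 × (-0.279714) = 0.209786 substitutions/site.
Under a molecular clock d = 2μt, so t = d/(2μ) = 0.209786 / (2 × 1.1 × 10^-8) = 9.54 million years.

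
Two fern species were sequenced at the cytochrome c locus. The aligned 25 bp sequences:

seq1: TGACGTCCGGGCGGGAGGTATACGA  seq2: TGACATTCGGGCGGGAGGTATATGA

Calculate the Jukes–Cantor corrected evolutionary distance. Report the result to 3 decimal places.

The sequences differ at 3 of 25 sites (5, 7, 23), so p = 3/25 = 0.12.
d = −(3/4) ln(1 − 4p/3) = −0.75 ln(1 − 0.16) = −0.75 ln(0.84)
  = −0.75 × (-0.174353) = 0.130765 substitutions/site.

0.131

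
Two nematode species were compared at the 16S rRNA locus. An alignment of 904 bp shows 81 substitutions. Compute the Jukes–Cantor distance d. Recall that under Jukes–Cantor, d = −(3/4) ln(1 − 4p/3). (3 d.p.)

0.095

p = 81/904 ≈ 0.089602.
d = −(3/4) ln(1 − 4p/3) = −0.75 ln(1 − 0.119469) = −0.75 ln(0.880531)
  = −0.75 × (-0.127230) = 0.095423 substitutions/site.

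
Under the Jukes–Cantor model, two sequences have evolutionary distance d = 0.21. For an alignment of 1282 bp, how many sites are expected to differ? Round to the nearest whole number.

235

Invert JC69: p = (3/4)(1 − e^(−4d/3)) = 0.75 × (1 − e^(-0.28)) = 0.75 × (1 − 0.755784) = 0.183162.
Expected differing sites = pL ≈ 0.183162 × 1282 = 234.813684 ≈ 235.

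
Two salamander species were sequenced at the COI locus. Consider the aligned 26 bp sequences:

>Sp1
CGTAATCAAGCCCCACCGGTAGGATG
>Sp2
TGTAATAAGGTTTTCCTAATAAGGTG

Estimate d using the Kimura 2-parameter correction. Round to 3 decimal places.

Of 26 sites, 11 differences are transitions and 2 are transversions, so P = 11/26 ≈ 0.423077 and Q = 2/26 ≈ 0.076923.
Under the Kimura two-parameter model, d = −½ ln(1 − 2P − Q) − ¼ ln(1 − 2Q).
1 − 2P − Q = 0.076923, giving −½ ln(0.076923) = 1.282475.
1 − 2Q = 0.846154, giving −¼ ln(0.846154) = 0.041763.
d = 1.282475 + 0.041763 = 1.324238.

1.324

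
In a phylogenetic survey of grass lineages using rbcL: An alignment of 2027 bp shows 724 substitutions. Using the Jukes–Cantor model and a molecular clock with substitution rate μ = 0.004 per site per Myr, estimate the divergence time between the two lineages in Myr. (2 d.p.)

60.63

p = 724/2027 ≈ 0.357178.
d = −(3/4) ln(1 − 4p/3) = −0.75 ln(1 − 0.476237) = −0.75 ln(0.523763)
  = −0.75 × (-0.646716) = 0.485037 substitutions/site.
Under a molecular clock d = 2μt, so t = d/(2μ) = 0.485037 / (2 × 0.004) = 60.63 Myr.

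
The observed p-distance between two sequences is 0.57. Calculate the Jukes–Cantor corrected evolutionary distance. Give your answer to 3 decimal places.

1.070

d = −(3/4) ln(1 − 4p/3) = −0.75 ln(1 − 0.76) = −0.75 ln(0.24)
  = −0.75 × (-1.427116) = 1.070337 substitutions/site.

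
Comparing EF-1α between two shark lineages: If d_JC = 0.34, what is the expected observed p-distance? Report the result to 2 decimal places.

0.27

p = (3/4)(1 − e^(−4d/3)) = 0.75 × (1 − e^(-0.453333)) = 0.75 × (1 − 0.635506) = 0.273371.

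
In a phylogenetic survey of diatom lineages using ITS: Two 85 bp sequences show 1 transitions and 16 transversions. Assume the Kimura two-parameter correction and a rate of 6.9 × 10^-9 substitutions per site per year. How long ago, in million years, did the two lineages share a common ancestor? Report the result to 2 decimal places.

17.18

P = 1/85 ≈ 0.011765 and Q = 16/85 ≈ 0.188235.
Under the Kimura two-parameter model, d = −½ ln(1 − 2P − Q) − ¼ ln(1 − 2Q).
1 − 2P − Q = 0.788235, giving −½ ln(0.788235) = 0.118980.
1 − 2Q = 0.62353, giving −¼ ln(0.62353) = 0.118090.
d = 0.118980 + 0.118090 = 0.237070.
Under a molecular clock d = 2μt, so t = d/(2μ) = 0.237070 / (2 × 6.9 × 10^-9) = 17.18 million years.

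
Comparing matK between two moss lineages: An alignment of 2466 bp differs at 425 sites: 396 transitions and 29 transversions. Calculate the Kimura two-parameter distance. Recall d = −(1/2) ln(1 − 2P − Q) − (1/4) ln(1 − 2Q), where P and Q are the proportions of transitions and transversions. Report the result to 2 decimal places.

0.21

P = 396/2466 ≈ 0.160584 and Q = 29/2466 ≈ 0.01176.
Under the Kimura two-parameter model, d = −½ ln(1 − 2P − Q) − ¼ ln(1 − 2Q).
1 − 2P − Q = 0.667072, giving −½ ln(0.667072) = 0.202429.
1 − 2Q = 0.97648, giving −¼ ln(0.97648) = 0.005950.
d = 0.202429 + 0.005950 = 0.208379.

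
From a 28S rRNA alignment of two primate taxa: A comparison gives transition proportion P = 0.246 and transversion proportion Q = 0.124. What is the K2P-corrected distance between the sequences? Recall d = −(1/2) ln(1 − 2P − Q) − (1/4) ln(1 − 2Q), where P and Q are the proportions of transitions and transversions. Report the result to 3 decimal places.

Under the Kimura two-parameter model, d = −½ ln(1 − 2P − Q) − ¼ ln(1 − 2Q).
1 − 2P − Q = 0.384, giving −½ ln(0.384) = 0.478556.
1 − 2Q = 0.752, giving −¼ ln(0.752) = 0.071255.
d = 0.478556 + 0.071255 = 0.549811.

0.550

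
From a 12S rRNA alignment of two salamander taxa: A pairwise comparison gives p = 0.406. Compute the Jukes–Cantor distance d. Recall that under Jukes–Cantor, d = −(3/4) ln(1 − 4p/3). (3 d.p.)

d = −(3/4) ln(1 − 4p/3) = −0.75 ln(1 − 0.541333) = −0.75 ln(0.458667)
  = −0.75 × (-0.779431) = 0.584573 substitutions/site.

0.585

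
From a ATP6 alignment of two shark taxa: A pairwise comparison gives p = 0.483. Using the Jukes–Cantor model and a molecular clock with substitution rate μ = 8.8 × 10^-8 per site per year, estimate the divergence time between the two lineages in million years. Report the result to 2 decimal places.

4.40

d = −(3/4) ln(1 − 4p/3) = −0.75 ln(1 − 0.644) = −0.75 ln(0.356)
  = −0.75 × (-1.032825) = 0.774619 substitutions/site.
Under a molecular clock d = 2μt, so t = d/(2μ) = 0.774619 / (2 × 8.8 × 10^-8) = 4.40 million years.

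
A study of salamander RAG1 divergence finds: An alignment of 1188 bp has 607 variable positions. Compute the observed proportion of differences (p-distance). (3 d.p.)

0.511

p = 607/1188 = 0.510942… ≈ 0.511 (to 3 d.p.).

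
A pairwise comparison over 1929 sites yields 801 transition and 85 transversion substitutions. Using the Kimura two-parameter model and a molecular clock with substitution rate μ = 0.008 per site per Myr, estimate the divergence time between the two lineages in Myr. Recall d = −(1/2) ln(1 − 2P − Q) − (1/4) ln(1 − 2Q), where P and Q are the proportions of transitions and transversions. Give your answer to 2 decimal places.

66.31

P = 801/1929 ≈ 0.415241 and Q = 85/1929 ≈ 0.044064.
Under the Kimura two-parameter model, d = −½ ln(1 − 2P − Q) − ¼ ln(1 − 2Q).
1 − 2P − Q = 0.125454, giving −½ ln(0.125454) = 1.037908.
1 − 2Q = 0.911872, giving −¼ ln(0.911872) = 0.023064.
d = 1.037908 + 0.023064 = 1.060972.
Under a molecular clock d = 2μt, so t = d/(2μ) = 1.060972 / (2 × 0.008) = 66.31 Myr.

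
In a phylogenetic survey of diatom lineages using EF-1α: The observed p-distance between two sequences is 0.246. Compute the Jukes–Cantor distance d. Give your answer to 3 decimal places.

0.298

d = −(3/4) ln(1 − 4p/3) = −0.75 ln(1 − 0.328) = −0.75 ln(0.672)
  = −0.75 × (-0.397497) = 0.298123 substitutions/site.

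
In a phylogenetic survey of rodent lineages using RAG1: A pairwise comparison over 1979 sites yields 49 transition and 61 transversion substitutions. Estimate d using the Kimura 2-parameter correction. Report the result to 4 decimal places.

0.0578

P = 49/1979 ≈ 0.02476 and Q = 61/1979 ≈ 0.030824.
Under the Kimura two-parameter model, d = −½ ln(1 − 2P − Q) − ¼ ln(1 − 2Q).
1 − 2P − Q = 0.919656, giving −½ ln(0.919656) = 0.041878.
1 − 2Q = 0.938352, giving −¼ ln(0.938352) = 0.015908.
d = 0.041878 + 0.015908 = 0.057786.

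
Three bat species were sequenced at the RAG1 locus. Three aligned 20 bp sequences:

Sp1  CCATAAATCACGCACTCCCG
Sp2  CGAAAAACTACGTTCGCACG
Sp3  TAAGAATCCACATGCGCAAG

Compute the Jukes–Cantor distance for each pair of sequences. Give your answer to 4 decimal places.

Sp1–Sp2: 8/20 sites differ → p = 0.4, d = −0.75 ln(1 − 0.533333) = 0.571605 ≈ 0.5716.
Sp1–Sp3: 11/20 sites differ → p = 0.55, d = −0.75 ln(1 − 0.733333) = 0.991316 ≈ 0.9913.
Sp2–Sp3: 8/20 sites differ → p = 0.4, d = −0.75 ln(1 − 0.533333) = 0.571605 ≈ 0.5716.

d(Sp1,Sp2) = 0.5716, d(Sp1,Sp3) = 0.9913, d(Sp2,Sp3) = 0.5716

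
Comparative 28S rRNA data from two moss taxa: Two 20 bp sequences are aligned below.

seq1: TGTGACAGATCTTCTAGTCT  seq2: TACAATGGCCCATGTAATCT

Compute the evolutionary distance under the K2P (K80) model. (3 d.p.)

1.038

Of 20 sites, 7 differences are transitions and 3 are transversions, so P = 7/20 = 0.35 and Q = 3/20 = 0.15.
Under the Kimura two-parameter model, d = −½ ln(1 − 2P − Q) − ¼ ln(1 − 2Q).
1 − 2P − Q = 0.15, giving −½ ln(0.15) = 0.948560.
1 − 2Q = 0.7, giving −¼ ln(0.7) = 0.089169.
d = 0.948560 + 0.089169 = 1.037729.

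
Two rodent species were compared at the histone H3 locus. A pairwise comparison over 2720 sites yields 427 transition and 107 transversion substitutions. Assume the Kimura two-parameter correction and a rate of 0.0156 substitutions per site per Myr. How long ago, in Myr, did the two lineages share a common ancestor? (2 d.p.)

P = 427/2720 ≈ 0.156985 and Q = 107/2720 ≈ 0.039338.
Under the Kimura two-parameter model, d = −½ ln(1 − 2P − Q) − ¼ ln(1 − 2Q).
1 − 2P − Q = 0.646692, giving −½ ln(0.646692) = 0.217943.
1 − 2Q = 0.921324, giving −¼ ln(0.921324) = 0.020486.
d = 0.217943 + 0.020486 = 0.238429.
Under a molecular clock d = 2μt, so t = d/(2μ) = 0.238429 / (2 × 0.0156) = 7.64 Myr.

7.64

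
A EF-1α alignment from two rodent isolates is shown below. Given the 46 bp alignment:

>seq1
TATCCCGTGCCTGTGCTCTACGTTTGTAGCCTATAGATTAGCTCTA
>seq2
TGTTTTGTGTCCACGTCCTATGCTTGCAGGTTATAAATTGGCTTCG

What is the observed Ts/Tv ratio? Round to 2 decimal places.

19.00

Transitions are A↔G and C↔T; transversions are all other mismatches.
Transitions: 19. Transversions: 1.
R = 19/1 = 19.00.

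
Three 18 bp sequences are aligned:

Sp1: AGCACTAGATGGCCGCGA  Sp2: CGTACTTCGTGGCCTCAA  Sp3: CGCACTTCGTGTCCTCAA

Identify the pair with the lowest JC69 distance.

Sp1–Sp2: 7/18 differ, p = 0.389, d = 0.548.
Sp1–Sp3: 7/18 differ, p = 0.389, d = 0.548.
Sp2–Sp3: 2/18 differ, p = 0.111, d = 0.120.
The smallest distance is between Sp2 and Sp3.

Sp2 and Sp3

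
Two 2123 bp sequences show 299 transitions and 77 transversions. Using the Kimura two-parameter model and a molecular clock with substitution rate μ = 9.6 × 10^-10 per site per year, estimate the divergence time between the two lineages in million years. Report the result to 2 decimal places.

P = 299/2123 ≈ 0.140838 and Q = 77/2123 ≈ 0.036269.
Under the Kimura two-parameter model, d = −½ ln(1 − 2P − Q) − ¼ ln(1 − 2Q).
1 − 2P − Q = 0.682055, giving −½ ln(0.682055) = 0.191322.
1 − 2Q = 0.927462, giving −¼ ln(0.927462) = 0.018826.
d = 0.191322 + 0.018826 = 0.210148.
Under a molecular clock d = 2μt, so t = d/(2μ) = 0.210148 / (2 × 9.6 × 10^-10) = 109.45 million years.

109.45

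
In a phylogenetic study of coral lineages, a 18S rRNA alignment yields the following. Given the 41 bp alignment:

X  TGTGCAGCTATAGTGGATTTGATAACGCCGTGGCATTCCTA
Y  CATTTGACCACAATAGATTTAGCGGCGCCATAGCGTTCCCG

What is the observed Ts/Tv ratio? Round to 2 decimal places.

19.00

Transitions are A↔G and C↔T; transversions are all other mismatches.
Transitions: 19. Transversions: 1.
R = 19/1 = 19.00.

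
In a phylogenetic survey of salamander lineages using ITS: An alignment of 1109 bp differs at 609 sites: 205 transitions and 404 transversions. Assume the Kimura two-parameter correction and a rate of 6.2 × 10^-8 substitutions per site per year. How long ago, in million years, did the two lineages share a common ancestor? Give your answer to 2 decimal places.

7.97

P = 205/1109 ≈ 0.184851 and Q = 404/1109 ≈ 0.364292.
Under the Kimura two-parameter model, d = −½ ln(1 − 2P − Q) − ¼ ln(1 − 2Q).
1 − 2P − Q = 0.266006, giving −½ ln(0.266006) = 0.662118.
1 − 2Q = 0.271416, giving −¼ ln(0.271416) = 0.326026.
d = 0.662118 + 0.326026 = 0.988144.
Under a molecular clock d = 2μt, so t = d/(2μ) = 0.988144 / (2 × 6.2 × 10^-8) = 7.97 million years.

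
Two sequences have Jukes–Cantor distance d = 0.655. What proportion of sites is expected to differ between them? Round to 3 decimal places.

0.437

p = (3/4)(1 − e^(−4d/3)) = 0.75 × (1 − e^(-0.873333)) = 0.75 × (1 − 0.417558) = 0.436832.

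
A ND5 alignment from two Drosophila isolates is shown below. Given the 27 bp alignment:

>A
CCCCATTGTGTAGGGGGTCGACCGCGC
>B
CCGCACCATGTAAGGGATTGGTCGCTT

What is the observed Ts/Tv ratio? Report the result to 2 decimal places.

4.50

Transitions are A↔G and C↔T; transversions are all other mismatches.
Transitions: 9. Transversions: 2.
R = 9/2 = 4.50.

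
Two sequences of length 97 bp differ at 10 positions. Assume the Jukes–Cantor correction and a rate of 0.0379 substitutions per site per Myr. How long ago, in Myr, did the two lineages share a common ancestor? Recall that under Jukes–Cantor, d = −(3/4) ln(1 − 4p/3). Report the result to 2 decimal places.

p = 10/97 ≈ 0.103093.
d = −(3/4) ln(1 − 4p/3) = −0.75 ln(1 − 0.137457) = −0.75 ln(0.862543)
  = −0.75 × (-0.147870) = 0.110903 substitutions/site.
Under a molecular clock d = 2μt, so t = d/(2μ) = 0.110903 / (2 × 0.0379) = 1.46 Myr.

1.46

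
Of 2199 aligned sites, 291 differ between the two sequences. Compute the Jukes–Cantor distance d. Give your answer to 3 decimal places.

p = 291/2199 ≈ 0.132333.
d = −(3/4) ln(1 − 4p/3) = −0.75 ln(1 − 0.176444) = −0.75 ln(0.823556)
  = −0.75 × (-0.194124) = 0.145593 substitutions/site.

0.146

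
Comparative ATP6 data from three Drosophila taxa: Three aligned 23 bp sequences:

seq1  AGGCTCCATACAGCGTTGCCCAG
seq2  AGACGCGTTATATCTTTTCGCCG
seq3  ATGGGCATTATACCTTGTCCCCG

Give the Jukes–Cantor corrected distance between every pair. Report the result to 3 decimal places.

d(seq1,seq2) = 0.650, d(seq1,seq3) = 0.761, d(seq2,seq3) = 0.390

seq1–seq2: 10/23 sites differ → p ≈ 0.434783, d = −0.75 ln(1 − 0.579711) = 0.650110 ≈ 0.650.
seq1–seq3: 11/23 sites differ → p ≈ 0.478261, d = −0.75 ln(1 − 0.637681) = 0.761423 ≈ 0.761.
seq2–seq3: 7/23 sites differ → p ≈ 0.304348, d = −0.75 ln(1 − 0.405797) = 0.390401 ≈ 0.390.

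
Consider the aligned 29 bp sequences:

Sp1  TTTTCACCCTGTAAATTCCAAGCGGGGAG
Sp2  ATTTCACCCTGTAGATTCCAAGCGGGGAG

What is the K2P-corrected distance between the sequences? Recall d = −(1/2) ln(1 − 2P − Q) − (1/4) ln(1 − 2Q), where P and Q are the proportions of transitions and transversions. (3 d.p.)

Of 29 sites, 1 differences are transitions and 1 are transversions, so P = 1/29 ≈ 0.034483 and Q = 1/29 ≈ 0.034483.
Under the Kimura two-parameter model, d = −½ ln(1 − 2P − Q) − ¼ ln(1 − 2Q).
1 − 2P − Q = 0.896551, giving −½ ln(0.896551) = 0.054600.
1 − 2Q = 0.931034, giving −¼ ln(0.931034) = 0.017865.
d = 0.054600 + 0.017865 = 0.072465.

0.072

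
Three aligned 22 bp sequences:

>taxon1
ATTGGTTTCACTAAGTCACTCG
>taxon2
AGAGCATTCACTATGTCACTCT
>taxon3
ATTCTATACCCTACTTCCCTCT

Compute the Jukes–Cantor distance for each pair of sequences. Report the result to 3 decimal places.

d(taxon1,taxon2) = 0.339, d(taxon1,taxon3) = 0.591, d(taxon2,taxon3) = 0.591

taxon1–taxon2: 6/22 sites differ → p ≈ 0.272727, d = −0.75 ln(1 − 0.363636) = 0.338988 ≈ 0.339.
taxon1–taxon3: 9/22 sites differ → p ≈ 0.409091, d = −0.75 ln(1 − 0.545455) = 0.591344 ≈ 0.591.
taxon2–taxon3: 9/22 sites differ → p ≈ 0.409091, d = −0.75 ln(1 − 0.545455) = 0.591344 ≈ 0.591.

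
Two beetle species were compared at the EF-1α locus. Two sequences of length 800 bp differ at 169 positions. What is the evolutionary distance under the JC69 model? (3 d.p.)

p = 169/800 = 0.21125.
d = −(3/4) ln(1 − 4p/3) = −0.75 ln(1 − 0.281667) = −0.75 ln(0.718333)
  = −0.75 × (-0.330822) = 0.248117 substitutions/site.

0.248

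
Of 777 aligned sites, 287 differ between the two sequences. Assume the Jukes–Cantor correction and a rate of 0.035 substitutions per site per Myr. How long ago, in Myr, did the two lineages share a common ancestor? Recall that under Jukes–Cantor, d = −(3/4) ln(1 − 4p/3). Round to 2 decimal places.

7.27

p = 287/777 ≈ 0.369369.
d = −(3/4) ln(1 − 4p/3) = −0.75 ln(1 − 0.492492) = −0.75 ln(0.507508)
  = −0.75 × (-0.678243) = 0.508682 substitutions/site.
Under a molecular clock d = 2μt, so t = d/(2μ) = 0.508682 / (2 × 0.035) = 7.27 Myr.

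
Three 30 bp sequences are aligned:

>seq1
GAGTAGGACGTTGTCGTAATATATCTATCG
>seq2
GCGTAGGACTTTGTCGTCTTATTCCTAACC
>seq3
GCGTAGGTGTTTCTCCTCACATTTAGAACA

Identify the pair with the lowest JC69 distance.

seq1 and seq2

seq1–seq2: 8/30 differ, p = 0.267, d = 0.330.
seq1–seq3: 13/30 differ, p = 0.433, d = 0.647.
seq2–seq3: 10/30 differ, p = 0.333, d = 0.441.
The smallest distance is between seq1 and seq2.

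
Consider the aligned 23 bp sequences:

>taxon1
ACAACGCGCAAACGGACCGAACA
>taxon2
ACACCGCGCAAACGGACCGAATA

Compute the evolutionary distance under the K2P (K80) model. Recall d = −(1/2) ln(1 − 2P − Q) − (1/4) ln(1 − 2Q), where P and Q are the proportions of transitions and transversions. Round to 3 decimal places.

0.093

Of 23 sites, 1 differences are transitions and 1 are transversions, so P = 1/23 ≈ 0.043478 and Q = 1/23 ≈ 0.043478.
Under the Kimura two-parameter model, d = −½ ln(1 − 2P − Q) − ¼ ln(1 − 2Q).
1 − 2P − Q = 0.869566, giving −½ ln(0.869566) = 0.069881.
1 − 2Q = 0.913044, giving −¼ ln(0.913044) = 0.022743.
d = 0.069881 + 0.022743 = 0.092624.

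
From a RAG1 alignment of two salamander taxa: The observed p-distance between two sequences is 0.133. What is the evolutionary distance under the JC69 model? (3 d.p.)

0.146

d = −(3/4) ln(1 − 4p/3) = −0.75 ln(1 − 0.177333) = −0.75 ln(0.822667)
  = −0.75 × (-0.195204) = 0.146403 substitutions/site.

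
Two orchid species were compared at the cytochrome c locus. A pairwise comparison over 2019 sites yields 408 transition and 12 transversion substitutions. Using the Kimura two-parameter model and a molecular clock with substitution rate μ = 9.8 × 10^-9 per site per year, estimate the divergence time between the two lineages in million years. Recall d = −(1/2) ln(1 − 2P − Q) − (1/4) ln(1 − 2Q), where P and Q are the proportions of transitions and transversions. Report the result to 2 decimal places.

P = 408/2019 ≈ 0.20208 and Q = 12/2019 ≈ 0.005944.
Under the Kimura two-parameter model, d = −½ ln(1 − 2P − Q) − ¼ ln(1 − 2Q).
1 − 2P − Q = 0.589896, giving −½ ln(0.589896) = 0.263905.
1 − 2Q = 0.988112, giving −¼ ln(0.988112) = 0.002990.
d = 0.263905 + 0.002990 = 0.266895.
Under a molecular clock d = 2μt, so t = d/(2μ) = 0.266895 / (2 × 9.8 × 10^-9) = 13.62 million years.

13.62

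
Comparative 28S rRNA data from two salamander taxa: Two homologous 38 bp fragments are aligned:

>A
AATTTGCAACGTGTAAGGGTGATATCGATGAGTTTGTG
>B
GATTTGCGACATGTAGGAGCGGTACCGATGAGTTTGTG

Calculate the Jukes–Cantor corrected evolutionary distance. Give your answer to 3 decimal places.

0.247

The sequences differ at 8 of 38 sites (1, 8, 11, 16, 18, 20, 22, 25), so p = 8/38 ≈ 0.210526.
d = −(3/4) ln(1 − 4p/3) = −0.75 ln(1 − 0.280701) = −0.75 ln(0.719299)
  = −0.75 × (-0.329478) = 0.247109 substitutions/site.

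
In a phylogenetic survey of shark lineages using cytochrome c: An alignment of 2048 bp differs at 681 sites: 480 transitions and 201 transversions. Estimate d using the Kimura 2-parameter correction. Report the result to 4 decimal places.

0.4730

P = 480/2048 = 0.234375 and Q = 201/2048 ≈ 0.098145.
Under the Kimura two-parameter model, d = −½ ln(1 − 2P − Q) − ¼ ln(1 − 2Q).
1 − 2P − Q = 0.433105, giving −½ ln(0.433105) = 0.418388.
1 − 2Q = 0.80371, giving −¼ ln(0.80371) = 0.054629.
d = 0.418388 + 0.054629 = 0.473017.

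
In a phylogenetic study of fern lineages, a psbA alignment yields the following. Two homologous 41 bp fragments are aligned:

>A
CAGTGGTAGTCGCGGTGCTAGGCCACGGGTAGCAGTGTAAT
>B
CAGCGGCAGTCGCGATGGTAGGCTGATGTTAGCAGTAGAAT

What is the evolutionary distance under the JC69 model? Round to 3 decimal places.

0.332

The sequences differ at 11 of 41 sites, so p = 11/41 ≈ 0.268293.
d = −(3/4) ln(1 − 4p/3) = −0.75 ln(1 − 0.357724) = −0.75 ln(0.642276)
  = −0.75 × (-0.442737) = 0.332053 substitutions/site.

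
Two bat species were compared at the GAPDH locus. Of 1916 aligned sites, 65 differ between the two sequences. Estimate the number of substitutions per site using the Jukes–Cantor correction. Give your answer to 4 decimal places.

0.0347

p = 65/1916 ≈ 0.033925.
d = −(3/4) ln(1 − 4p/3) = −0.75 ln(1 − 0.045233) = −0.75 ln(0.954767)
  = −0.75 × (-0.046288) = 0.034716 substitutions/site.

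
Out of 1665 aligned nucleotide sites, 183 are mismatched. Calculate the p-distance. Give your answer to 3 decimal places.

0.110

p = 183/1665 = 0.109909… ≈ 0.110 (to 3 d.p.).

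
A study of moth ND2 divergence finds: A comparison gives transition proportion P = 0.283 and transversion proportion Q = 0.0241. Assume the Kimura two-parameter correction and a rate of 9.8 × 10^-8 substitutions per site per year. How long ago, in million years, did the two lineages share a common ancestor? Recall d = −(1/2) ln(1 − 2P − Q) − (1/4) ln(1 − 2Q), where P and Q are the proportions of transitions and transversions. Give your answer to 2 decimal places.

Under the Kimura two-parameter model, d = −½ ln(1 − 2P − Q) − ¼ ln(1 − 2Q).
1 − 2P − Q = 0.4099, giving −½ ln(0.4099) = 0.445921.
1 − 2Q = 0.9518, giving −¼ ln(0.9518) = 0.012350.
d = 0.445921 + 0.012350 = 0.458271.
Under a molecular clock d = 2μt, so t = d/(2μ) = 0.458271 / (2 × 9.8 × 10^-8) = 2.34 million years.

2.34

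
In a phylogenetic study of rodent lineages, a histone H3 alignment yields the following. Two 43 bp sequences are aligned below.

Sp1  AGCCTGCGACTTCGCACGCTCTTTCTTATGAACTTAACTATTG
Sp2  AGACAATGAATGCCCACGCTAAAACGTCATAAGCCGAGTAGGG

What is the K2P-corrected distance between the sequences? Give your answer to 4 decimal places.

0.8853

Of 43 sites, 5 differences are transitions and 17 are transversions, so P = 5/43 ≈ 0.116279 and Q = 17/43 ≈ 0.395349.
Under the Kimura two-parameter model, d = −½ ln(1 − 2P − Q) − ¼ ln(1 − 2Q).
1 − 2P − Q = 0.372093, giving −½ ln(0.372093) = 0.494306.
1 − 2Q = 0.209302, giving −¼ ln(0.209302) = 0.390994.
d = 0.494306 + 0.390994 = 0.885300.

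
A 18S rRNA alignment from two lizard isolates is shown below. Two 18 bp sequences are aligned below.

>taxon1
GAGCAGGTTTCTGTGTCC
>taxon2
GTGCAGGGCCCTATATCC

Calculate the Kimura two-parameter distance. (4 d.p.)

0.4683

Of 18 sites, 4 differences are transitions and 2 are transversions, so P = 4/18 ≈ 0.222222 and Q = 2/18 ≈ 0.111111.
Under the Kimura two-parameter model, d = −½ ln(1 − 2P − Q) − ¼ ln(1 − 2Q).
1 − 2P − Q = 0.444445, giving −½ ln(0.444445) = 0.405464.
1 − 2Q = 0.777778, giving −¼ ln(0.777778) = 0.062829.
d = 0.405464 + 0.062829 = 0.468293.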